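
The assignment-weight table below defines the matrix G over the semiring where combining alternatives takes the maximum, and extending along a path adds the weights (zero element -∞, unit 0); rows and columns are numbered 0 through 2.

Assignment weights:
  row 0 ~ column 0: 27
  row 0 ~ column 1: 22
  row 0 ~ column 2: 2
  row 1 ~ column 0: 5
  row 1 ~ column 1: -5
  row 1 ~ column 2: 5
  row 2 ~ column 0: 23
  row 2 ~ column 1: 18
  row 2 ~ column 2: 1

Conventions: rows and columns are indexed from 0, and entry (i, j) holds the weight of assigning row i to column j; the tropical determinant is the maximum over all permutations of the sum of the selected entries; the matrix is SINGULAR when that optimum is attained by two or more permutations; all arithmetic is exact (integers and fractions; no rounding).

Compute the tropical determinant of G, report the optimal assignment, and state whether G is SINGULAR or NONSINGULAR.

σ = (0, 1, 2): 27 + (-5) + 1 = 23
σ = (0, 2, 1): 27 + 5 + 18 = 50
σ = (1, 0, 2): 22 + 5 + 1 = 28
σ = (1, 2, 0): 22 + 5 + 23 = 50
σ = (2, 0, 1): 2 + 5 + 18 = 25
σ = (2, 1, 0): 2 + (-5) + 23 = 20
Optimal value attained by: σ = (0, 2, 1).
Answer: det⊕(G) = 50; verdict: SINGULAR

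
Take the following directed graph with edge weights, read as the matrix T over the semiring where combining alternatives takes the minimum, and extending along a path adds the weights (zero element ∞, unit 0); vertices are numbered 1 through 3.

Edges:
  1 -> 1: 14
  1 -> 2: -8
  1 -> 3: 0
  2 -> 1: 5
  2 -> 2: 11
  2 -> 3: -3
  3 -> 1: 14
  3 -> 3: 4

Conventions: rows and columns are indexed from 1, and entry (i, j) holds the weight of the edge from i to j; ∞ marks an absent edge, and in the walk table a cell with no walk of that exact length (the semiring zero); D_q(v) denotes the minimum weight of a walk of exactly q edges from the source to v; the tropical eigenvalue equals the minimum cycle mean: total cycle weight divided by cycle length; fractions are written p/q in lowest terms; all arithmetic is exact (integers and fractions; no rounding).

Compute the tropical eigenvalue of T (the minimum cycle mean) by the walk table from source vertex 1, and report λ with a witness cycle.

q=0: [0, ∞, ∞]
q=1: [14, -8, 0]
q=2: [-3, 3, -11]
q=3: [3, -11, -7]
Optimal cycle mean attained by: cycle 1->2->1, total (-8) + 5, length 2.
Answer: λ = -3/2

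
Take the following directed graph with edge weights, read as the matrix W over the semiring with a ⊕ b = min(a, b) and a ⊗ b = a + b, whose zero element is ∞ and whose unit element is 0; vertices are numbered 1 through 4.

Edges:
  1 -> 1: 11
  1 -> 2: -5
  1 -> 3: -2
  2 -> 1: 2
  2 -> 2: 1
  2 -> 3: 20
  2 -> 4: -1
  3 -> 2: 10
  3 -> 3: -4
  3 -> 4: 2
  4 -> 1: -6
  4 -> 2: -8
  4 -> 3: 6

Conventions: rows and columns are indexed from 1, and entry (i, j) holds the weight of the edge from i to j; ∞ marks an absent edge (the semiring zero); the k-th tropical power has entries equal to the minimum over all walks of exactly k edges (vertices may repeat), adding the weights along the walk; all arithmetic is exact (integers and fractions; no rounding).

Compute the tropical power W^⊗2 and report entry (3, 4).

W^⊗2:
  [-3, -4, -6, -6]
  [-7, -9, 0, 0]
  [-4, -6, -8, -2]
  [-6, -11, -8, -9]
Key observation: the optimum is the walk 3->3->4, with weight (-4) + 2 = -2.
Optimal value attained by: walk 3->3->4.
Answer: (W^⊗2)[3][4] = -2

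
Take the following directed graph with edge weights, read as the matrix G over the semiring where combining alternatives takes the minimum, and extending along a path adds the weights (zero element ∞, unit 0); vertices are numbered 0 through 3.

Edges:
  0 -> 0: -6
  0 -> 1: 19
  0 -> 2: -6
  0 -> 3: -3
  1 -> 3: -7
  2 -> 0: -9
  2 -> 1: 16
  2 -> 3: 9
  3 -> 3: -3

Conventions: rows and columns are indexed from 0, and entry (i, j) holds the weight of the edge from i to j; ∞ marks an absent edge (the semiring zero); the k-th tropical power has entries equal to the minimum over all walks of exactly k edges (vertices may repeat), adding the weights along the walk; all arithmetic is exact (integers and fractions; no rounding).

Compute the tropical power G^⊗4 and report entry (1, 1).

G^⊗2:
  [-15, 10, -12, -9]
  [∞, ∞, ∞, -10]
  [-15, 10, -15, -12]
  [∞, ∞, ∞, -6]
G^⊗3:
  [-21, 4, -21, -18]
  [∞, ∞, ∞, -13]
  [-24, 1, -21, -18]
  [∞, ∞, ∞, -9]
G^⊗4:
  [-30, -5, -27, -24]
  [∞, ∞, ∞, -16]
  [-30, -5, -30, -27]
  [∞, ∞, ∞, -12]
Key observation: no walk of exactly 4 edges connects these vertices, so the entry is the semiring zero.
Answer: (G^⊗4)[1][1] = ∞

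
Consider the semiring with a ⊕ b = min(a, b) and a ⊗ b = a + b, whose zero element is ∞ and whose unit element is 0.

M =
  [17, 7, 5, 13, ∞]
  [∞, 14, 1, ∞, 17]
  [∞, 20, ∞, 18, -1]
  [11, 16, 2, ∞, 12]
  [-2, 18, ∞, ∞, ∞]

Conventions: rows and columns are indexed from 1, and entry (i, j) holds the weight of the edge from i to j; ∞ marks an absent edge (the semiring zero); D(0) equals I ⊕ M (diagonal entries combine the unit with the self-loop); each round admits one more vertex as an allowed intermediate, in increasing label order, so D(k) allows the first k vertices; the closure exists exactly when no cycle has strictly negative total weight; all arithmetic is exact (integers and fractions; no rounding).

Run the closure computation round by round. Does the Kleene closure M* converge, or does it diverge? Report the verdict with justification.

D(0):
  [0, 7, 5, 13, ∞]
  [∞, 0, 1, ∞, 17]
  [∞, 20, 0, 18, -1]
  [11, 16, 2, 0, 12]
  [-2, 18, ∞, ∞, 0]
D(1):
  [0, 7, 5, 13, ∞]
  [∞, 0, 1, ∞, 17]
  [∞, 20, 0, 18, -1]
  [11, 16, 2, 0, 12]
  [-2, 5, 3, 11, 0]
D(2):
  [0, 7, 5, 13, 24]
  [∞, 0, 1, ∞, 17]
  [∞, 20, 0, 18, -1]
  [11, 16, 2, 0, 12]
  [-2, 5, 3, 11, 0]
D(3):
  [0, 7, 5, 13, 4]
  [∞, 0, 1, 19, 0]
  [∞, 20, 0, 18, -1]
  [11, 16, 2, 0, 1]
  [-2, 5, 3, 11, 0]
D(4):
  [0, 7, 5, 13, 4]
  [30, 0, 1, 19, 0]
  [29, 20, 0, 18, -1]
  [11, 16, 2, 0, 1]
  [-2, 5, 3, 11, 0]
D(5):
  [0, 7, 5, 13, 4]
  [-2, 0, 1, 11, 0]
  [-3, 4, 0, 10, -1]
  [-1, 6, 2, 0, 1]
  [-2, 5, 3, 11, 0]
Key observation: every diagonal entry stays at the unit through all rounds, so no improving cycle exists.
Answer: CONVERGES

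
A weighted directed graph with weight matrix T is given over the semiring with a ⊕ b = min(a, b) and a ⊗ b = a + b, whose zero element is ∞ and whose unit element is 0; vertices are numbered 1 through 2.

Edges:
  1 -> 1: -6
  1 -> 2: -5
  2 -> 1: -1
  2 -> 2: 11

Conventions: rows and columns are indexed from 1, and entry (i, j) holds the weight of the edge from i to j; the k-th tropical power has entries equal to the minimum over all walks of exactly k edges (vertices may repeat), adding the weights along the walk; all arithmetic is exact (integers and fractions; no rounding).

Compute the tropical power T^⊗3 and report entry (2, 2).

T^⊗2:
  [-12, -11]
  [-7, -6]
T^⊗3:
  [-18, -17]
  [-13, -12]
Key observation: the optimum is the walk 2->1->1->2, with weight (-1) + (-6) + (-5) = -12.
Optimal value attained by: walk 2->1->1->2.
Answer: (T^⊗3)[2][2] = -12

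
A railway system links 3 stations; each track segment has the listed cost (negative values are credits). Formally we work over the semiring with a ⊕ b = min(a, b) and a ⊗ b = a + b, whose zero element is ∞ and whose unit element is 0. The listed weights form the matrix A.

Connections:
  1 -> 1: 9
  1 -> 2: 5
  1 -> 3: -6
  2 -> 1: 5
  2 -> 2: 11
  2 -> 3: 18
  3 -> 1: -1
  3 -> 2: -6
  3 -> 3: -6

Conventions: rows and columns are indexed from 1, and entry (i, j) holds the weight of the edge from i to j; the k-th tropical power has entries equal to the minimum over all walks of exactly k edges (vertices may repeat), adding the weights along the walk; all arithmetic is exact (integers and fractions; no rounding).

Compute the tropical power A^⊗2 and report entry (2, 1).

A^⊗2:
  [-7, -12, -12]
  [14, 10, -1]
  [-7, -12, -12]
Key observation: the optimum is the walk 2->1->1, with weight 5 + 9 = 14.
Optimal value attained by: walk 2->1->1.
Answer: (A^⊗2)[2][1] = 14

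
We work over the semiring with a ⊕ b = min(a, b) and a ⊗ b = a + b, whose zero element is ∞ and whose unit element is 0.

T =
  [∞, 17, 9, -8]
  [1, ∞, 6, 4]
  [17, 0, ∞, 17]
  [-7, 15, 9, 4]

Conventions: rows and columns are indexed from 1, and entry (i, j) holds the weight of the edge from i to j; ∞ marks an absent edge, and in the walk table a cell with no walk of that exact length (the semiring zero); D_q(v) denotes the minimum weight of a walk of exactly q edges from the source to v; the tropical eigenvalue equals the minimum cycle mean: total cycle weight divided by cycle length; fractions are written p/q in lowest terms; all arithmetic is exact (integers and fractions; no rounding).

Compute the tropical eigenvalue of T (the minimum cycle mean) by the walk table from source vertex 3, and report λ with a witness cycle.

q=0: [∞, ∞, 0, ∞]
q=1: [17, 0, ∞, 17]
q=2: [1, 32, 6, 4]
q=3: [-3, 6, 10, -7]
q=4: [-14, 8, 2, -11]
Optimal cycle mean attained by: cycle 1->4->1, total (-8) + (-7), length 2.
Answer: λ = -15/2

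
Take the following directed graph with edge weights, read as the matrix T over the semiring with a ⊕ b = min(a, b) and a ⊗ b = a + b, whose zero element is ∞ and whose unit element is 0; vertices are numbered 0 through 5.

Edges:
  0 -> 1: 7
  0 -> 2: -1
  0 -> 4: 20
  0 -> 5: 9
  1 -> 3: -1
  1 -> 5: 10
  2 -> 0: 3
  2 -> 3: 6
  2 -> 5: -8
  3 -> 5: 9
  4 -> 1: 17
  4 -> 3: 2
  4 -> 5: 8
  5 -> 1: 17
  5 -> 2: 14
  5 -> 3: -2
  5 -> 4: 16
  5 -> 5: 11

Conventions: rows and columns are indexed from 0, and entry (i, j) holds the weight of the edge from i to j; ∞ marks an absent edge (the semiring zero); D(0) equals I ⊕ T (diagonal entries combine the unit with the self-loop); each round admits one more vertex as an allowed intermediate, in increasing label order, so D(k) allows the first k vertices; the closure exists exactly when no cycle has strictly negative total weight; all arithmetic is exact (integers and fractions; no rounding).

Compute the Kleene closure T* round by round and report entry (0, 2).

D(0):
  [0, 7, -1, ∞, 20, 9]
  [∞, 0, ∞, -1, ∞, 10]
  [3, ∞, 0, 6, ∞, -8]
  [∞, ∞, ∞, 0, ∞, 9]
  [∞, 17, ∞, 2, 0, 8]
  [∞, 17, 14, -2, 16, 0]
D(1):
  [0, 7, -1, ∞, 20, 9]
  [∞, 0, ∞, -1, ∞, 10]
  [3, 10, 0, 6, 23, -8]
  [∞, ∞, ∞, 0, ∞, 9]
  [∞, 17, ∞, 2, 0, 8]
  [∞, 17, 14, -2, 16, 0]
D(2):
  [0, 7, -1, 6, 20, 9]
  [∞, 0, ∞, -1, ∞, 10]
  [3, 10, 0, 6, 23, -8]
  [∞, ∞, ∞, 0, ∞, 9]
  [∞, 17, ∞, 2, 0, 8]
  [∞, 17, 14, -2, 16, 0]
D(3):
  [0, 7, -1, 5, 20, -9]
  [∞, 0, ∞, -1, ∞, 10]
  [3, 10, 0, 6, 23, -8]
  [∞, ∞, ∞, 0, ∞, 9]
  [∞, 17, ∞, 2, 0, 8]
  [17, 17, 14, -2, 16, 0]
D(4):
  [0, 7, -1, 5, 20, -9]
  [∞, 0, ∞, -1, ∞, 8]
  [3, 10, 0, 6, 23, -8]
  [∞, ∞, ∞, 0, ∞, 9]
  [∞, 17, ∞, 2, 0, 8]
  [17, 17, 14, -2, 16, 0]
D(5):
  [0, 7, -1, 5, 20, -9]
  [∞, 0, ∞, -1, ∞, 8]
  [3, 10, 0, 6, 23, -8]
  [∞, ∞, ∞, 0, ∞, 9]
  [∞, 17, ∞, 2, 0, 8]
  [17, 17, 14, -2, 16, 0]
D(6):
  [0, 7, -1, -11, 7, -9]
  [25, 0, 22, -1, 24, 8]
  [3, 9, 0, -10, 8, -8]
  [26, 26, 23, 0, 25, 9]
  [25, 17, 22, 2, 0, 8]
  [17, 17, 14, -2, 16, 0]
Answer: T*[0][2] = -1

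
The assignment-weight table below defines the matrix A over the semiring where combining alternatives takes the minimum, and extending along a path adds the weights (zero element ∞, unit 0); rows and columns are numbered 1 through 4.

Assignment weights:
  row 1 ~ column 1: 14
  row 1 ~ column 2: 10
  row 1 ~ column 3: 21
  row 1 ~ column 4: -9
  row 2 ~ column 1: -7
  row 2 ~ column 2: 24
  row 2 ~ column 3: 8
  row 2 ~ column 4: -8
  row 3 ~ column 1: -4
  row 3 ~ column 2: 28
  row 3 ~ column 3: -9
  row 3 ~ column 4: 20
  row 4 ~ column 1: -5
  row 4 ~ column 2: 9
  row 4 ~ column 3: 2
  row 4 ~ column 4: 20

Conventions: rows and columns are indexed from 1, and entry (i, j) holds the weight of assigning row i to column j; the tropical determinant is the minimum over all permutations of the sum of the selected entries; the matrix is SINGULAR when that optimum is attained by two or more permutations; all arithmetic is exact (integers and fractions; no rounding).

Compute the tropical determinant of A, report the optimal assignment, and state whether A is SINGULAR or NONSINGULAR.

σ = (1, 2, 3, 4): 14 + 24 + (-9) + 20 = 49
σ = (1, 2, 4, 3): 14 + 24 + 20 + 2 = 60
σ = (1, 3, 2, 4): 14 + 8 + 28 + 20 = 70
σ = (1, 3, 4, 2): 14 + 8 + 20 + 9 = 51
σ = (1, 4, 2, 3): 14 + (-8) + 28 + 2 = 36
σ = (1, 4, 3, 2): 14 + (-8) + (-9) + 9 = 6
σ = (2, 1, 3, 4): 10 + (-7) + (-9) + 20 = 14
σ = (2, 1, 4, 3): 10 + (-7) + 20 + 2 = 25
σ = (2, 3, 1, 4): 10 + 8 + (-4) + 20 = 34
σ = (2, 3, 4, 1): 10 + 8 + 20 + (-5) = 33
σ = (2, 4, 1, 3): 10 + (-8) + (-4) + 2 = 0
σ = (2, 4, 3, 1): 10 + (-8) + (-9) + (-5) = -12
σ = (3, 1, 2, 4): 21 + (-7) + 28 + 20 = 62
σ = (3, 1, 4, 2): 21 + (-7) + 20 + 9 = 43
σ = (3, 2, 1, 4): 21 + 24 + (-4) + 20 = 61
σ = (3, 2, 4, 1): 21 + 24 + 20 + (-5) = 60
σ = (3, 4, 1, 2): 21 + (-8) + (-4) + 9 = 18
σ = (3, 4, 2, 1): 21 + (-8) + 28 + (-5) = 36
σ = (4, 1, 2, 3): (-9) + (-7) + 28 + 2 = 14
σ = (4, 1, 3, 2): (-9) + (-7) + (-9) + 9 = -16
σ = (4, 2, 1, 3): (-9) + 24 + (-4) + 2 = 13
σ = (4, 2, 3, 1): (-9) + 24 + (-9) + (-5) = 1
σ = (4, 3, 1, 2): (-9) + 8 + (-4) + 9 = 4
σ = (4, 3, 2, 1): (-9) + 8 + 28 + (-5) = 22
Optimal value attained by: σ = (4, 1, 3, 2).
Answer: det⊕(A) = -16; verdict: NONSINGULAR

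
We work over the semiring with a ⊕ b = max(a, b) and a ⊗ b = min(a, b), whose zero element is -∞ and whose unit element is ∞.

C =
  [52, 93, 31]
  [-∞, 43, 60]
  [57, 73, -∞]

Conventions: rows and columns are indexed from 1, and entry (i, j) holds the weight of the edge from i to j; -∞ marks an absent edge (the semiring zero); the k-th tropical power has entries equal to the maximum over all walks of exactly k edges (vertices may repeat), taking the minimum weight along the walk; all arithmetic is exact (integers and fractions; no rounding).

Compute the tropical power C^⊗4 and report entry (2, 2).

C^⊗2:
  [52, 52, 60]
  [57, 60, 43]
  [52, 57, 60]
C^⊗3:
  [57, 60, 52]
  [52, 57, 60]
  [57, 60, 57]
C^⊗4:
  [52, 57, 60]
  [57, 60, 57]
  [57, 57, 60]
Key observation: the optimum is the walk 2->3->2->3->2, with weight 60 min 73 min 60 min 73 = 60.
Optimal value attained by: walk 2->3->2->3->2.
Answer: (C^⊗4)[2][2] = 60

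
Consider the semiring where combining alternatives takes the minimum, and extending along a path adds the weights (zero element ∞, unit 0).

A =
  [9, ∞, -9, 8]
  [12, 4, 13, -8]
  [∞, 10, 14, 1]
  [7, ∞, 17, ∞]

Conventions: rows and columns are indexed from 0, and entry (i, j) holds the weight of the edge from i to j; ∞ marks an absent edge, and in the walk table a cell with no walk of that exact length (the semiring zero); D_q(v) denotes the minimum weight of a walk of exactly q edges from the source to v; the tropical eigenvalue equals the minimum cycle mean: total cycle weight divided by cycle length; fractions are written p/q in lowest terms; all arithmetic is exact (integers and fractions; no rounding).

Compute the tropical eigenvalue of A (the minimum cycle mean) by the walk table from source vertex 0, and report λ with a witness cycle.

q=0: [0, ∞, ∞, ∞]
q=1: [9, ∞, -9, 8]
q=2: [15, 1, 0, -8]
q=3: [-1, 5, 6, -7]
q=4: [0, 9, -10, -3]
Optimal cycle mean attained by: cycle 0->2->3->0, total (-9) + 1 + 7, length 3.
Answer: λ = -1/3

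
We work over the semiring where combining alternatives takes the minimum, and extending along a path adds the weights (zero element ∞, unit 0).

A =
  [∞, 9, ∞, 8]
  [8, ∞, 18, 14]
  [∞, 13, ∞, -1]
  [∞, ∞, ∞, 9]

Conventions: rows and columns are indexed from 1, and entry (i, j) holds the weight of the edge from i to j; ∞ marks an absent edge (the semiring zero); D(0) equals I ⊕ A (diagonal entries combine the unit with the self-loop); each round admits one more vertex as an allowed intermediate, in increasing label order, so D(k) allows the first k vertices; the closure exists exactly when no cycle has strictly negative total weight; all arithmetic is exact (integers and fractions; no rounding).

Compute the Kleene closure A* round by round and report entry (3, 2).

D(0):
  [0, 9, ∞, 8]
  [8, 0, 18, 14]
  [∞, 13, 0, -1]
  [∞, ∞, ∞, 0]
D(1):
  [0, 9, ∞, 8]
  [8, 0, 18, 14]
  [∞, 13, 0, -1]
  [∞, ∞, ∞, 0]
D(2):
  [0, 9, 27, 8]
  [8, 0, 18, 14]
  [21, 13, 0, -1]
  [∞, ∞, ∞, 0]
D(3):
  [0, 9, 27, 8]
  [8, 0, 18, 14]
  [21, 13, 0, -1]
  [∞, ∞, ∞, 0]
D(4):
  [0, 9, 27, 8]
  [8, 0, 18, 14]
  [21, 13, 0, -1]
  [∞, ∞, ∞, 0]
Answer: A*[3][2] = 13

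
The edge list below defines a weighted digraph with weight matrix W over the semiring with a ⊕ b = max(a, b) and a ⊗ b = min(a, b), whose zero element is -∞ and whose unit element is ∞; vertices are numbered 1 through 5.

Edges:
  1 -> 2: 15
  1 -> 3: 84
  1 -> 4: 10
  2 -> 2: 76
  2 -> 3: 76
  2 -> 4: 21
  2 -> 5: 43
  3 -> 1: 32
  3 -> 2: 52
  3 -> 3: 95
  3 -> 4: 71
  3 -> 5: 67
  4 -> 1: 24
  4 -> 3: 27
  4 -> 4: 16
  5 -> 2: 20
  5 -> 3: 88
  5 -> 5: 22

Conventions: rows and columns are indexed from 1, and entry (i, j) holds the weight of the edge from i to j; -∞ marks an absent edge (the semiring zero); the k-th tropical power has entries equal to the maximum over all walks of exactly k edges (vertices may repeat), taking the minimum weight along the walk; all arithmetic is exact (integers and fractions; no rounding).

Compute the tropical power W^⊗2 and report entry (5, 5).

W^⊗2:
  [32, 52, 84, 71, 67]
  [32, 76, 76, 71, 67]
  [32, 52, 95, 71, 67]
  [27, 27, 27, 27, 27]
  [32, 52, 88, 71, 67]
Key observation: the optimum is the walk 5->3->5, with weight 88 min 67 = 67.
Optimal value attained by: walk 5->3->5.
Answer: (W^⊗2)[5][5] = 67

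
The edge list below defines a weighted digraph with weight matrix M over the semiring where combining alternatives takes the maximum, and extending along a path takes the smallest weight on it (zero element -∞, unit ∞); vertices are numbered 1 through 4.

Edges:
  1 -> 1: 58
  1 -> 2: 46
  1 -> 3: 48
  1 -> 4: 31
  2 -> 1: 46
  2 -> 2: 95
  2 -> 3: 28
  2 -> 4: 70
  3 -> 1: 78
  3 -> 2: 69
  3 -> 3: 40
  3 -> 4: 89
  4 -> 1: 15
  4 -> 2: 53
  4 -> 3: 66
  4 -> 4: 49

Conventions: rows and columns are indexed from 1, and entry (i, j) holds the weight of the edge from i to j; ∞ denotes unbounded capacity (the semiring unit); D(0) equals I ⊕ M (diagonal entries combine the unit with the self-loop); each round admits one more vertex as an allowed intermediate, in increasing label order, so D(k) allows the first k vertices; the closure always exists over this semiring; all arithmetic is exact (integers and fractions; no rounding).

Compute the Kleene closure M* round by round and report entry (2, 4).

D(0):
  [∞, 46, 48, 31]
  [46, ∞, 28, 70]
  [78, 69, ∞, 89]
  [15, 53, 66, ∞]
D(1):
  [∞, 46, 48, 31]
  [46, ∞, 46, 70]
  [78, 69, ∞, 89]
  [15, 53, 66, ∞]
D(2):
  [∞, 46, 48, 46]
  [46, ∞, 46, 70]
  [78, 69, ∞, 89]
  [46, 53, 66, ∞]
D(3):
  [∞, 48, 48, 48]
  [46, ∞, 46, 70]
  [78, 69, ∞, 89]
  [66, 66, 66, ∞]
D(4):
  [∞, 48, 48, 48]
  [66, ∞, 66, 70]
  [78, 69, ∞, 89]
  [66, 66, 66, ∞]
Answer: M*[2][4] = 70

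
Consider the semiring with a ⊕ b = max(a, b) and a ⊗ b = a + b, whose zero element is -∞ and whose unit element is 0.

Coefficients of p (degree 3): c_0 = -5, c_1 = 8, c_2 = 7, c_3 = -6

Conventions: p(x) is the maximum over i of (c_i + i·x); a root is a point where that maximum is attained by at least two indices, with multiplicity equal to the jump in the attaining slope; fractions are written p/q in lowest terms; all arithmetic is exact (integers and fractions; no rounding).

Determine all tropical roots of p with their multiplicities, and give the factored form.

hull edge (i=0, c=-5) to (i=1, c=8): slope 13, span 1
hull edge (i=1, c=8) to (i=2, c=7): slope -1, span 1
hull edge (i=2, c=7) to (i=3, c=-6): slope -13, span 1
Factored form: p(x) = -6 ⊗ (x ⊕ (-13)) ⊗ (x ⊕ 1) ⊗ (x ⊕ 13)
Answer: roots = -13 (mult 1), 1 (mult 1), 13 (mult 1)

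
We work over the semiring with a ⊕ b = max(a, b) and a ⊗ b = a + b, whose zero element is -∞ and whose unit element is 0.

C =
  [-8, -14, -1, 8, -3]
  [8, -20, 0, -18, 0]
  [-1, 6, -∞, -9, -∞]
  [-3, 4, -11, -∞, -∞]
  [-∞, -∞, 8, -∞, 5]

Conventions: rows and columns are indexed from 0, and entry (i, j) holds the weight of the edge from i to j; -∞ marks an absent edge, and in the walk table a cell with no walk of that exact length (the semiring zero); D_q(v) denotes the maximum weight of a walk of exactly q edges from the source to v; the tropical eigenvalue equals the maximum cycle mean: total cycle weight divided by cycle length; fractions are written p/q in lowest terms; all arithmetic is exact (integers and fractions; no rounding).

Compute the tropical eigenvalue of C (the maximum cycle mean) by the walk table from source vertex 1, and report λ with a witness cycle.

q=0: [-∞, 0, -∞, -∞, -∞]
q=1: [8, -20, 0, -18, 0]
q=2: [0, 6, 8, 16, 5]
q=3: [14, 20, 13, 8, 10]
q=4: [28, 19, 20, 22, 20]
q=5: [27, 26, 28, 36, 25]
Optimal cycle mean attained by: cycle 0->3->1->0, total 8 + 4 + 8, length 3.
Answer: λ = 20/3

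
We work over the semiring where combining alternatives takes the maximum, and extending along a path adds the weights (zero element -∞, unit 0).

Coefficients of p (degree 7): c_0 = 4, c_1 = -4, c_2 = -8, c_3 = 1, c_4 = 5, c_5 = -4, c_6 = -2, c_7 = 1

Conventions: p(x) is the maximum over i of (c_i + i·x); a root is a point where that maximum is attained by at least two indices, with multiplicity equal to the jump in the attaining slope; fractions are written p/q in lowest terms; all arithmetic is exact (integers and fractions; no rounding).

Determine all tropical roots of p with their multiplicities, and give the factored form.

hull edge (i=0, c=4) to (i=4, c=5): slope 1/4, span 4
hull edge (i=4, c=5) to (i=7, c=1): slope -4/3, span 3
Factored form: p(x) = 1 ⊗ (x ⊕ (-1/4)) ⊗ (x ⊕ (-1/4)) ⊗ (x ⊕ (-1/4)) ⊗ (x ⊕ (-1/4)) ⊗ (x ⊕ 4/3) ⊗ (x ⊕ 4/3) ⊗ (x ⊕ 4/3)
Answer: roots = -1/4 (mult 4), 4/3 (mult 3)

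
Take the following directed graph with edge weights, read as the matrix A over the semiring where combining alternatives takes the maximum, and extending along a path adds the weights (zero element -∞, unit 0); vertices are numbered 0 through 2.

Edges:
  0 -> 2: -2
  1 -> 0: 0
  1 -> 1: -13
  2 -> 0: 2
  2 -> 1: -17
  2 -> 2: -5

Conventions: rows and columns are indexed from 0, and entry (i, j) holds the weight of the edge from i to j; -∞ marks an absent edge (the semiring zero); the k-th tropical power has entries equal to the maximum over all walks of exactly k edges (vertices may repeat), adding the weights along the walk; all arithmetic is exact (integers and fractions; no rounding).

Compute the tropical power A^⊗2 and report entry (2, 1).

A^⊗2:
  [0, -19, -7]
  [-13, -26, -2]
  [-3, -22, 0]
Key observation: the optimum is the walk 2->2->1, with weight (-5) + (-17) = -22.
Optimal value attained by: walk 2->2->1.
Answer: (A^⊗2)[2][1] = -22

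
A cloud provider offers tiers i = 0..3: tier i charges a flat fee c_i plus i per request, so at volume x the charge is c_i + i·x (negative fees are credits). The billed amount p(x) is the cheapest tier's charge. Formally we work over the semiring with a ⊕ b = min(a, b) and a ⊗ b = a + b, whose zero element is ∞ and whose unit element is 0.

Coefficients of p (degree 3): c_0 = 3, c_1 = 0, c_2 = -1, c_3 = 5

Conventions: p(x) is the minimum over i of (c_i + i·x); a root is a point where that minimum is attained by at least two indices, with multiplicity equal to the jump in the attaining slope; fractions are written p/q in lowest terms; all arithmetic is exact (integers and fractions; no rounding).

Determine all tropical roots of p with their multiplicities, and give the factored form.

hull edge (i=0, c=3) to (i=1, c=0): slope -3, span 1
hull edge (i=1, c=0) to (i=2, c=-1): slope -1, span 1
hull edge (i=2, c=-1) to (i=3, c=5): slope 6, span 1
Factored form: p(x) = 5 ⊗ (x ⊕ (-6)) ⊗ (x ⊕ 1) ⊗ (x ⊕ 3)
Answer: roots = -6 (mult 1), 1 (mult 1), 3 (mult 1)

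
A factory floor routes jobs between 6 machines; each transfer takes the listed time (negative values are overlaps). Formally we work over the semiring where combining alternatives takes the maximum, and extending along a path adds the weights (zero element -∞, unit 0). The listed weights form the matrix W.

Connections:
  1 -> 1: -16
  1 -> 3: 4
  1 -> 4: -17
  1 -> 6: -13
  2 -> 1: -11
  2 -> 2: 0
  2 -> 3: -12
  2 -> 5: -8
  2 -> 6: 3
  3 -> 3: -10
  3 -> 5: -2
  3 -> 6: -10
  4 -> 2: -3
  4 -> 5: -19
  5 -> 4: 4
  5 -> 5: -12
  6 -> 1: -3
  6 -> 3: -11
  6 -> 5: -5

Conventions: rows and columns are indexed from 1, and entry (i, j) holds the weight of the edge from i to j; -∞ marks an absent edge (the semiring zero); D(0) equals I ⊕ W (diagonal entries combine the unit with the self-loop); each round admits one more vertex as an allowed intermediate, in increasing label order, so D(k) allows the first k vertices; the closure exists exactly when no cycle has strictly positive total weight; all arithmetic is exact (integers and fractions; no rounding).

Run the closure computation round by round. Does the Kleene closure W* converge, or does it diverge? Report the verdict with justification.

D(0):
  [0, -∞, 4, -17, -∞, -13]
  [-11, 0, -12, -∞, -8, 3]
  [-∞, -∞, 0, -∞, -2, -10]
  [-∞, -3, -∞, 0, -19, -∞]
  [-∞, -∞, -∞, 4, 0, -∞]
  [-3, -∞, -11, -∞, -5, 0]
D(1):
  [0, -∞, 4, -17, -∞, -13]
  [-11, 0, -7, -28, -8, 3]
  [-∞, -∞, 0, -∞, -2, -10]
  [-∞, -3, -∞, 0, -19, -∞]
  [-∞, -∞, -∞, 4, 0, -∞]
  [-3, -∞, 1, -20, -5, 0]
D(2):
  [0, -∞, 4, -17, -∞, -13]
  [-11, 0, -7, -28, -8, 3]
  [-∞, -∞, 0, -∞, -2, -10]
  [-14, -3, -10, 0, -11, 0]
  [-∞, -∞, -∞, 4, 0, -∞]
  [-3, -∞, 1, -20, -5, 0]
D(3):
  [0, -∞, 4, -17, 2, -6]
  [-11, 0, -7, -28, -8, 3]
  [-∞, -∞, 0, -∞, -2, -10]
  [-14, -3, -10, 0, -11, 0]
  [-∞, -∞, -∞, 4, 0, -∞]
  [-3, -∞, 1, -20, -1, 0]
D(4):
  [0, -20, 4, -17, 2, -6]
  [-11, 0, -7, -28, -8, 3]
  [-∞, -∞, 0, -∞, -2, -10]
  [-14, -3, -10, 0, -11, 0]
  [-10, 1, -6, 4, 0, 4]
  [-3, -23, 1, -20, -1, 0]
Detection: at round 5, diagonal entry (6, 6) turns strictly positive.
Key observation: the cycle 6->1->3->5->4->2->6 has total weight (-3) + 4 + (-2) + 4 + (-3) + 3, which is strictly positive.
Answer: DIVERGES — positive cycle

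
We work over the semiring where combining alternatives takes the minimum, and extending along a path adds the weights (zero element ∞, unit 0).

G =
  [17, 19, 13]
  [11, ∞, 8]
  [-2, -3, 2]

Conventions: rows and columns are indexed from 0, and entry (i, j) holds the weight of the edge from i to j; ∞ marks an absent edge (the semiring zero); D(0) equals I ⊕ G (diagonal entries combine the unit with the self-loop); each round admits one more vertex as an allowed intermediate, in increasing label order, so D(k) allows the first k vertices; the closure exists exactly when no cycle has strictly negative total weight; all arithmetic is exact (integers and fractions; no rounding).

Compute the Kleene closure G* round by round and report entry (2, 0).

D(0):
  [0, 19, 13]
  [11, 0, 8]
  [-2, -3, 0]
D(1):
  [0, 19, 13]
  [11, 0, 8]
  [-2, -3, 0]
D(2):
  [0, 19, 13]
  [11, 0, 8]
  [-2, -3, 0]
D(3):
  [0, 10, 13]
  [6, 0, 8]
  [-2, -3, 0]
Answer: G*[2][0] = -2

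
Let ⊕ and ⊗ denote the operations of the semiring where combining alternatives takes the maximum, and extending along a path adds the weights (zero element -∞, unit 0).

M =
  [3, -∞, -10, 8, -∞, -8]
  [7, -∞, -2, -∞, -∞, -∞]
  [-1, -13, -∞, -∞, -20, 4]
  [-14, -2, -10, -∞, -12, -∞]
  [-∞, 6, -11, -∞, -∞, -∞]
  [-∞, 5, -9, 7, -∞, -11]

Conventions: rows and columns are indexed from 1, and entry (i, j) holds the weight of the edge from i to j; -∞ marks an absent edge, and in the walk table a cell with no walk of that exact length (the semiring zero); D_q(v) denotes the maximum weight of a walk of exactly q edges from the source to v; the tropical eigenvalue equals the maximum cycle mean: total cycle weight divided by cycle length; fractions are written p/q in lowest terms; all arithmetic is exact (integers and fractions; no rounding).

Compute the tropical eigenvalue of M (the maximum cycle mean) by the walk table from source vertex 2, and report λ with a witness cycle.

q=0: [-∞, 0, -∞, -∞, -∞, -∞]
q=1: [7, -∞, -2, -∞, -∞, -∞]
q=2: [10, -15, -3, 15, -22, 2]
q=3: [13, 13, 5, 18, 3, 2]
q=4: [20, 16, 11, 21, 6, 9]
q=5: [23, 19, 14, 28, 9, 15]
q=6: [26, 26, 18, 31, 16, 18]
Optimal cycle mean attained by: cycle 1->4->2->1, total 8 + (-2) + 7, length 3.
Answer: λ = 13/3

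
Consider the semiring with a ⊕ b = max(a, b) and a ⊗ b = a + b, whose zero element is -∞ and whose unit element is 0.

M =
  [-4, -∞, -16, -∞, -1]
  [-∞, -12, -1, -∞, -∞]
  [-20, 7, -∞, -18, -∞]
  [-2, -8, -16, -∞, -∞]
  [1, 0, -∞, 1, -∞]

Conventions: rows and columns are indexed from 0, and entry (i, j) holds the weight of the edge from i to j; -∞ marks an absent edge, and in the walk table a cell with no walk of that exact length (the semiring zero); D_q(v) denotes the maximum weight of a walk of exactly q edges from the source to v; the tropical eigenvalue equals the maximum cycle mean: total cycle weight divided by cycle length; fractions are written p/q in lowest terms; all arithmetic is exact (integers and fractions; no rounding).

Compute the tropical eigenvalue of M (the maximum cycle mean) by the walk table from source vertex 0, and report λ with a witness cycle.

q=0: [0, -∞, -∞, -∞, -∞]
q=1: [-4, -∞, -16, -∞, -1]
q=2: [0, -1, -20, 0, -5]
q=3: [-2, -5, -2, -4, -1]
q=4: [0, 5, -6, 0, -3]
q=5: [-2, 1, 4, -2, -1]
Optimal cycle mean attained by: cycle 1->2->1, total (-1) + 7, length 2.
Answer: λ = 3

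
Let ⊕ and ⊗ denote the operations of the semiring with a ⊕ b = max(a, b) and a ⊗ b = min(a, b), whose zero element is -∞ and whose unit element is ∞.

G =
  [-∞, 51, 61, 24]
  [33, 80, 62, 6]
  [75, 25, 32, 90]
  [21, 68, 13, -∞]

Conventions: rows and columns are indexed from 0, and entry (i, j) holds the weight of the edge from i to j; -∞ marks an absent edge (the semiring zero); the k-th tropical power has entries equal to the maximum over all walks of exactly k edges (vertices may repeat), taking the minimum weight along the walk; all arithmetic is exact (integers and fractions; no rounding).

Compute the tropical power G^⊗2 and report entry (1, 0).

G^⊗2:
  [61, 51, 51, 61]
  [62, 80, 62, 62]
  [32, 68, 61, 32]
  [33, 68, 62, 21]
Key observation: the optimum is the walk 1->2->0, with weight 62 min 75 = 62.
Optimal value attained by: walk 1->2->0.
Answer: (G^⊗2)[1][0] = 62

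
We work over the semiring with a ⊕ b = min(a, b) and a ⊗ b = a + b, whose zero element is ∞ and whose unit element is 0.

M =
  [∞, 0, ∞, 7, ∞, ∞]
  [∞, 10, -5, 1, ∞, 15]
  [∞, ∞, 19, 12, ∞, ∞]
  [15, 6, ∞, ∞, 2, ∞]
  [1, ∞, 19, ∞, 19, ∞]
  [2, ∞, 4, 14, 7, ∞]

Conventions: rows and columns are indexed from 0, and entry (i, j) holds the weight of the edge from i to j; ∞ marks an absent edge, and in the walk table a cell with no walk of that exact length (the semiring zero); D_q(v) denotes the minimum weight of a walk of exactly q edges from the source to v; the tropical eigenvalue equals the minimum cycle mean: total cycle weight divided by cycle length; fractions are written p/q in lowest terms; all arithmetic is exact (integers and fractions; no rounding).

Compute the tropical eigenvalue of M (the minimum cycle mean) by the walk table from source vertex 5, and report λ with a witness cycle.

q=0: [∞, ∞, ∞, ∞, ∞, 0]
q=1: [2, ∞, 4, 14, 7, ∞]
q=2: [8, 2, 23, 9, 16, ∞]
q=3: [17, 8, -3, 3, 11, 17]
q=4: [12, 9, 3, 9, 5, 23]
q=5: [6, 12, 4, 10, 11, 24]
q=6: [12, 6, 7, 13, 12, 27]
Optimal cycle mean attained by: cycle 0->1->3->4->0, total 0 + 1 + 2 + 1, length 4.
Answer: λ = 1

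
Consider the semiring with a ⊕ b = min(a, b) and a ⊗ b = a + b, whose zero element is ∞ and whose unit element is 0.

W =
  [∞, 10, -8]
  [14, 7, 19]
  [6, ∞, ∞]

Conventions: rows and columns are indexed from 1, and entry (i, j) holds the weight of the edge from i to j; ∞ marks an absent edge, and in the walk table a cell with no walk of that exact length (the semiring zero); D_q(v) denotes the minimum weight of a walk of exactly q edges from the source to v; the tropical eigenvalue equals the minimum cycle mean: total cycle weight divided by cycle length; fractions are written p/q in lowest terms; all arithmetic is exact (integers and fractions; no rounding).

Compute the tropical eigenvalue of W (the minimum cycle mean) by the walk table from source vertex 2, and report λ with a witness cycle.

q=0: [∞, 0, ∞]
q=1: [14, 7, 19]
q=2: [21, 14, 6]
q=3: [12, 21, 13]
Optimal cycle mean attained by: cycle 1->3->1, total (-8) + 6, length 2.
Answer: λ = -1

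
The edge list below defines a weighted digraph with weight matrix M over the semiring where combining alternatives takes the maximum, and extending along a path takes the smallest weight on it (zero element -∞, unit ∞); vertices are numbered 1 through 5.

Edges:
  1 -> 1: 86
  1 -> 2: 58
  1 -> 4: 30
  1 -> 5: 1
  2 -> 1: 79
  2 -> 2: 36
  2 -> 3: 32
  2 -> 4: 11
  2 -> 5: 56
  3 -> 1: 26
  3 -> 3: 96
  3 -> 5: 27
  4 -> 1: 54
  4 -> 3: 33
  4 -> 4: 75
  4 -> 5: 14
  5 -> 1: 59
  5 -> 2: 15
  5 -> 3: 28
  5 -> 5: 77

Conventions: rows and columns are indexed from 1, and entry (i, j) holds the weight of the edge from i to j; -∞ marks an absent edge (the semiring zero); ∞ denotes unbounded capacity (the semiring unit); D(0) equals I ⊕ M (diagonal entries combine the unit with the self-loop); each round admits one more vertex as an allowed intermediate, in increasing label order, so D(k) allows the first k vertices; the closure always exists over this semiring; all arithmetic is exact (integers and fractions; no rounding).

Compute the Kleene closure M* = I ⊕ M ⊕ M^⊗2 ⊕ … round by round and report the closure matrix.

D(0):
  [∞, 58, -∞, 30, 1]
  [79, ∞, 32, 11, 56]
  [26, -∞, ∞, -∞, 27]
  [54, -∞, 33, ∞, 14]
  [59, 15, 28, -∞, ∞]
D(1):
  [∞, 58, -∞, 30, 1]
  [79, ∞, 32, 30, 56]
  [26, 26, ∞, 26, 27]
  [54, 54, 33, ∞, 14]
  [59, 58, 28, 30, ∞]
D(2):
  [∞, 58, 32, 30, 56]
  [79, ∞, 32, 30, 56]
  [26, 26, ∞, 26, 27]
  [54, 54, 33, ∞, 54]
  [59, 58, 32, 30, ∞]
D(3):
  [∞, 58, 32, 30, 56]
  [79, ∞, 32, 30, 56]
  [26, 26, ∞, 26, 27]
  [54, 54, 33, ∞, 54]
  [59, 58, 32, 30, ∞]
D(4):
  [∞, 58, 32, 30, 56]
  [79, ∞, 32, 30, 56]
  [26, 26, ∞, 26, 27]
  [54, 54, 33, ∞, 54]
  [59, 58, 32, 30, ∞]
D(5):
  [∞, 58, 32, 30, 56]
  [79, ∞, 32, 30, 56]
  [27, 27, ∞, 27, 27]
  [54, 54, 33, ∞, 54]
  [59, 58, 32, 30, ∞]
Answer: M* = [[∞, 58, 32, 30, 56], [79, ∞, 32, 30, 56], [27, 27, ∞, 27, 27], [54, 54, 33, ∞, 54], [59, 58, 32, 30, ∞]]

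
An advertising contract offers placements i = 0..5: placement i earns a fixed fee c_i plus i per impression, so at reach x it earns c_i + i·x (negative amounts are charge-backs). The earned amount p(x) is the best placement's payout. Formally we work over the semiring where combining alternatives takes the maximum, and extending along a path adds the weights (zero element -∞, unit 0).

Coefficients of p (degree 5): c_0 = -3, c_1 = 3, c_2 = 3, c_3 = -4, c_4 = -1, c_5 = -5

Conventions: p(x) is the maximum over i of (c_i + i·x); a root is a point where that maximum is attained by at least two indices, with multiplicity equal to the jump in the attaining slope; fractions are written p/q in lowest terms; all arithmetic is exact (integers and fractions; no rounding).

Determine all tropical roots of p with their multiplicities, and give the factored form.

hull edge (i=0, c=-3) to (i=1, c=3): slope 6, span 1
hull edge (i=1, c=3) to (i=2, c=3): slope 0, span 1
hull edge (i=2, c=3) to (i=4, c=-1): slope -2, span 2
hull edge (i=4, c=-1) to (i=5, c=-5): slope -4, span 1
Factored form: p(x) = -5 ⊗ (x ⊕ (-6)) ⊗ (x ⊕ 0) ⊗ (x ⊕ 2) ⊗ (x ⊕ 2) ⊗ (x ⊕ 4)
Answer: roots = -6 (mult 1), 0 (mult 1), 2 (mult 2), 4 (mult 1)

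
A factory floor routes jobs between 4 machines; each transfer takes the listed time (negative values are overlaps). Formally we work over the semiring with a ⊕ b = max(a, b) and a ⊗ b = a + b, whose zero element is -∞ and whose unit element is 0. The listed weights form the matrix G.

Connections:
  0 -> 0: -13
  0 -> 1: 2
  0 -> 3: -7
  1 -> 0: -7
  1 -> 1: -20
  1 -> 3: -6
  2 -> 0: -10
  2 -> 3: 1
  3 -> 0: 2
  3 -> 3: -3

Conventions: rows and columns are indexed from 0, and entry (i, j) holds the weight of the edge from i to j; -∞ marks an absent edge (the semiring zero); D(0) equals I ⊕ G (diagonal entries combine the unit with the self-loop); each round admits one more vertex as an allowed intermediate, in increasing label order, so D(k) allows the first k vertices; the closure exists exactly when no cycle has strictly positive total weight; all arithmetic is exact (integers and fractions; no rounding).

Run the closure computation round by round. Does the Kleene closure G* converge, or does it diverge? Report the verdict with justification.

D(0):
  [0, 2, -∞, -7]
  [-7, 0, -∞, -6]
  [-10, -∞, 0, 1]
  [2, -∞, -∞, 0]
D(1):
  [0, 2, -∞, -7]
  [-7, 0, -∞, -6]
  [-10, -8, 0, 1]
  [2, 4, -∞, 0]
D(2):
  [0, 2, -∞, -4]
  [-7, 0, -∞, -6]
  [-10, -8, 0, 1]
  [2, 4, -∞, 0]
D(3):
  [0, 2, -∞, -4]
  [-7, 0, -∞, -6]
  [-10, -8, 0, 1]
  [2, 4, -∞, 0]
D(4):
  [0, 2, -∞, -4]
  [-4, 0, -∞, -6]
  [3, 5, 0, 1]
  [2, 4, -∞, 0]
Key observation: every diagonal entry stays at the unit through all rounds, so no improving cycle exists.
Answer: CONVERGES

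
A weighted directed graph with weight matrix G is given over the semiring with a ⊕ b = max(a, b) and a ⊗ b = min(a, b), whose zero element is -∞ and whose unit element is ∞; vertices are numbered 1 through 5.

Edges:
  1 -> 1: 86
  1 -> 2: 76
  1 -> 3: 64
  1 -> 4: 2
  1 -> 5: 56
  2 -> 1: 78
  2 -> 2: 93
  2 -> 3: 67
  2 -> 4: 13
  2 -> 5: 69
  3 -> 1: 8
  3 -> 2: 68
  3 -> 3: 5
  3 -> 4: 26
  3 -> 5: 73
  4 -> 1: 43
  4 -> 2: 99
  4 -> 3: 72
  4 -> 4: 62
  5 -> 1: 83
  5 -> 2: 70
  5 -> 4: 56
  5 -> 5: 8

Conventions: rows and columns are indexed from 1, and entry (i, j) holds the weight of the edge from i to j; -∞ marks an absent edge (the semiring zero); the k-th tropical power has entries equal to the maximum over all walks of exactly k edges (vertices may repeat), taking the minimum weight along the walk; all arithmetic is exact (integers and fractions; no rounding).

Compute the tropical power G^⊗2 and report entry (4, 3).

G^⊗2:
  [86, 76, 67, 56, 69]
  [78, 93, 67, 56, 69]
  [73, 70, 67, 56, 68]
  [78, 93, 67, 62, 72]
  [83, 76, 67, 56, 69]
Key observation: the optimum is the walk 4->2->3, with weight 99 min 67 = 67.
Optimal value attained by: walk 4->2->3.
Answer: (G^⊗2)[4][3] = 67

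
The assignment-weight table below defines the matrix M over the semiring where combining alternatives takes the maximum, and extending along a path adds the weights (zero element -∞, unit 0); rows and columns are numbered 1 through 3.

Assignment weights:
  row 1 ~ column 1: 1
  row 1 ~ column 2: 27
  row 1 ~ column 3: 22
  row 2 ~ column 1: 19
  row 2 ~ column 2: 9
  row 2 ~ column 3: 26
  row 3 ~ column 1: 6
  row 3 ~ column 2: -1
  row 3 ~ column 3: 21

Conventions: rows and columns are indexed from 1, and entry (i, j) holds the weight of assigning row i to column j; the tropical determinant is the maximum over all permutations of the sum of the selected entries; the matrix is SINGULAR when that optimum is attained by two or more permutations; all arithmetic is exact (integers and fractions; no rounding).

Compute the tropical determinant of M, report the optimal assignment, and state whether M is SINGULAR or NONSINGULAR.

σ = (1, 2, 3): 1 + 9 + 21 = 31
σ = (1, 3, 2): 1 + 26 + (-1) = 26
σ = (2, 1, 3): 27 + 19 + 21 = 67
σ = (2, 3, 1): 27 + 26 + 6 = 59
σ = (3, 1, 2): 22 + 19 + (-1) = 40
σ = (3, 2, 1): 22 + 9 + 6 = 37
Optimal value attained by: σ = (2, 1, 3).
Answer: det⊕(M) = 67; verdict: NONSINGULAR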